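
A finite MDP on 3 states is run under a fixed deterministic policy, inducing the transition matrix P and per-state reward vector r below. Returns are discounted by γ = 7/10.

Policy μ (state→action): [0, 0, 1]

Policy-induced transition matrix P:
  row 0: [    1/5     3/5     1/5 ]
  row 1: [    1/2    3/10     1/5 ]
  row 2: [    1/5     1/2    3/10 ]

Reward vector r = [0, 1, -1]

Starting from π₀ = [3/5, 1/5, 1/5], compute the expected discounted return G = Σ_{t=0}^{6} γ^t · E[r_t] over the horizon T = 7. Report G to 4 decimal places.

t=0: π = [0.6000, 0.2000, 0.2000], E[r] = 0.0000, γ^t·E[r] = 0.000000, running G = 0.000000
t=1: π = [0.2600, 0.5200, 0.2200], E[r] = 0.3000, γ^t·E[r] = 0.210000, running G = 0.210000
t=2: π = [0.3560, 0.4220, 0.2220], E[r] = 0.2000, γ^t·E[r] = 0.098000, running G = 0.308000
t=3: π = [0.3266, 0.4512, 0.2222], E[r] = 0.2290, γ^t·E[r] = 0.078547, running G = 0.386547
t=4: π = [0.3354, 0.4424, 0.2222], E[r] = 0.2202, γ^t·E[r] = 0.052870, running G = 0.439417
t=5: π = [0.3327, 0.4451, 0.2222], E[r] = 0.2228, γ^t·E[r] = 0.037451, running G = 0.476868
t=6: π = [0.3335, 0.4443, 0.2222], E[r] = 0.2220, γ^t·E[r] = 0.026123, running G = 0.502991

G = 0.5030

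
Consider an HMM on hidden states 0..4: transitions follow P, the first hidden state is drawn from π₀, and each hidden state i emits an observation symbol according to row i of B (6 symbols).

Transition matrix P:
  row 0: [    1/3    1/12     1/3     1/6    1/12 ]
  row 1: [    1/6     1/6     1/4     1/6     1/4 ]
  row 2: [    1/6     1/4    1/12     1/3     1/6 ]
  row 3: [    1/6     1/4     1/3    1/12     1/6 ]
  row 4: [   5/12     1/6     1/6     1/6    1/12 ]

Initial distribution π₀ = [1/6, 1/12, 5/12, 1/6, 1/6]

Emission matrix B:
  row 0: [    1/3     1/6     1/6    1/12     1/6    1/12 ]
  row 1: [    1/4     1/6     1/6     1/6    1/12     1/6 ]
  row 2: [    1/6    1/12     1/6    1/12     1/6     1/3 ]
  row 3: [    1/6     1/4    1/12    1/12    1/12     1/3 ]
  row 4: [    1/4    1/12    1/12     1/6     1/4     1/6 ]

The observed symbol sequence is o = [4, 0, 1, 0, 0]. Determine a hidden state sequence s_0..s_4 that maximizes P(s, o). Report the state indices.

t=0: δ = [2.778e-02, 6.944e-03, 6.944e-02, 1.389e-02, 4.167e-02]  (obs o_0=4)
t=1: δ = [5.787e-03, 4.340e-03, 1.543e-03, 3.858e-03, 2.894e-03]  ψ = [4, 2, 0, 2, 2]  (obs o_1=0)
t=2: δ = [3.215e-04, 1.608e-04, 1.608e-04, 2.411e-04, 9.042e-05]  ψ = [0, 3, 0, 0, 1]  (obs o_2=1)
t=3: δ = [3.572e-05, 1.507e-05, 1.786e-05, 8.931e-06, 1.005e-05]  ψ = [0, 3, 0, 0, 1]  (obs o_3=0)
t=4: δ = [3.969e-06, 1.116e-06, 1.985e-06, 9.923e-07, 9.419e-07]  ψ = [0, 2, 0, 0, 1]  (obs o_4=0)
backtrack: best end state = 0; path = [4, 0, 0, 0, 0]

path = [4, 0, 0, 0, 0]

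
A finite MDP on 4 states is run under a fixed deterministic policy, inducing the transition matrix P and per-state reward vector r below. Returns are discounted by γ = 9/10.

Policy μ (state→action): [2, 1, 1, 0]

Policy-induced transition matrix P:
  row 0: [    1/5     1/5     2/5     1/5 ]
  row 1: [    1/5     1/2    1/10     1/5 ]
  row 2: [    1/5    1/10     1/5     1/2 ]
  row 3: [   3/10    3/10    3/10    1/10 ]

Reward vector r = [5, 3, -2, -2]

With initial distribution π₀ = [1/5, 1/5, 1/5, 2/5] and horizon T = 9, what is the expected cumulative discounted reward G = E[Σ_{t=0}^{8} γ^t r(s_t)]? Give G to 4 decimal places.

G = 5.5801

t=0: π = [0.2000, 0.2000, 0.2000, 0.4000], E[r] = 0.4000, γ^t·E[r] = 0.400000, running G = 0.400000
t=1: π = [0.2400, 0.2800, 0.2600, 0.2200], E[r] = 1.0800, γ^t·E[r] = 0.972000, running G = 1.372000
t=2: π = [0.2220, 0.2800, 0.2420, 0.2560], E[r] = 0.9540, γ^t·E[r] = 0.772740, running G = 2.144740
t=3: π = [0.2256, 0.2854, 0.2420, 0.2470], E[r] = 1.0062, γ^t·E[r] = 0.733520, running G = 2.878260
t=4: π = [0.2247, 0.2861, 0.2413, 0.2479], E[r] = 1.0035, γ^t·E[r] = 0.658396, running G = 3.536656
t=5: π = [0.2248, 0.2865, 0.2411, 0.2476], E[r] = 1.0060, γ^t·E[r] = 0.594045, running G = 4.130701
t=6: π = [0.2248, 0.2866, 0.2411, 0.2476], E[r] = 1.0063, γ^t·E[r] = 0.534790, running G = 4.665490
t=7: π = [0.2248, 0.2866, 0.2410, 0.2476], E[r] = 1.0065, γ^t·E[r] = 0.481383, running G = 5.146874
t=8: π = [0.2248, 0.2866, 0.2410, 0.2476], E[r] = 1.0065, γ^t·E[r] = 0.433263, running G = 5.580137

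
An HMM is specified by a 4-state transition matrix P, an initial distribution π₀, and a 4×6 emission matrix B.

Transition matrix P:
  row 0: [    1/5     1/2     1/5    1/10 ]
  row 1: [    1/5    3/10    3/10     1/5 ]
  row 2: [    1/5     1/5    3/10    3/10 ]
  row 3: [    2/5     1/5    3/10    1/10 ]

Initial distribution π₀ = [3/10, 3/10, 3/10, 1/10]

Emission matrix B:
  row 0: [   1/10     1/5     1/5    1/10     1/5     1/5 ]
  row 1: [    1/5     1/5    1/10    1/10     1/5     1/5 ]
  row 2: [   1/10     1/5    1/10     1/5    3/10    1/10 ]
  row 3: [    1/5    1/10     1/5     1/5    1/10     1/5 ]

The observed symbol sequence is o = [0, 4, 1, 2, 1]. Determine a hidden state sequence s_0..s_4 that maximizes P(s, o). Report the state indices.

path = [1, 2, 2, 3, 0]

t=0: δ = [3.000e-02, 6.000e-02, 3.000e-02, 2.000e-02]  (obs o_0=0)
t=1: δ = [2.400e-03, 3.600e-03, 5.400e-03, 1.200e-03]  ψ = [1, 1, 1, 1]  (obs o_1=4)
t=2: δ = [2.160e-04, 2.400e-04, 3.240e-04, 1.620e-04]  ψ = [2, 0, 2, 2]  (obs o_2=1)
t=3: δ = [1.296e-05, 1.080e-05, 9.720e-06, 1.944e-05]  ψ = [2, 0, 2, 2]  (obs o_3=2)
t=4: δ = [1.555e-06, 1.296e-06, 1.166e-06, 2.916e-07]  ψ = [3, 0, 3, 2]  (obs o_4=1)
backtrack: best end state = 0; path = [1, 2, 2, 3, 0]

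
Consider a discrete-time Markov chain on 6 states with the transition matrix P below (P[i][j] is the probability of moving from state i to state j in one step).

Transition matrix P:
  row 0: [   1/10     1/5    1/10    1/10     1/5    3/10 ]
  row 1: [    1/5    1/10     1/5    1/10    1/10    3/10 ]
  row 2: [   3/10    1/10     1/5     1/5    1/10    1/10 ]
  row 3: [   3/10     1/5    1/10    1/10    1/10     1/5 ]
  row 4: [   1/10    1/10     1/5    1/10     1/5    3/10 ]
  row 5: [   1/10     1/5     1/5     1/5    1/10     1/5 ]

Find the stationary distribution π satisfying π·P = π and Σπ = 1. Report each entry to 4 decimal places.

π = [0.1771, 0.1546, 0.1683, 0.1398, 0.1308, 0.2294]

Balance equations π_j = Σ_i π_i·P[i][j]:
  π_0 = 1/10·π_0 + 1/5·π_1 + 3/10·π_2 + 3/10·π_3 + 1/10·π_4 + 1/10·π_5
  π_1 = 1/5·π_0 + 1/10·π_1 + 1/10·π_2 + 1/5·π_3 + 1/10·π_4 + 1/5·π_5
  π_2 = 1/10·π_0 + 1/5·π_1 + 1/5·π_2 + 1/10·π_3 + 1/5·π_4 + 1/5·π_5
  π_3 = 1/10·π_0 + 1/10·π_1 + 1/5·π_2 + 1/10·π_3 + 1/10·π_4 + 1/5·π_5
  π_4 = 1/5·π_0 + 1/10·π_1 + 1/10·π_2 + 1/10·π_3 + 1/5·π_4 + 1/10·π_5
  normalize: π_0 + π_1 + π_2 + π_3 + π_4 + π_5 = 1
Solving the linear system gives exactly π = [6680/37723, 5833/37723, 19048/113169, 15818/113169, 14801/113169, 3709/16167].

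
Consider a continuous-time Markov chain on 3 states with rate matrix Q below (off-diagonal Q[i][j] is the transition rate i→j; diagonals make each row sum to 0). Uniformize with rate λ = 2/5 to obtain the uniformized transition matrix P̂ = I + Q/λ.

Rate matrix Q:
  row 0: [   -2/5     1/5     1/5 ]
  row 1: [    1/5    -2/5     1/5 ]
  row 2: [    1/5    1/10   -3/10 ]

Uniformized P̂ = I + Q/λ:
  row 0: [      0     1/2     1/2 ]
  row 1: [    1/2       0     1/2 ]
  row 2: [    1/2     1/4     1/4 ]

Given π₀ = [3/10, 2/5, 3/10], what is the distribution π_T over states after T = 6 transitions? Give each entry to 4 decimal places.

t=0: π = [0.3000, 0.4000, 0.3000]
t=1: π = [0.3500, 0.2250, 0.4250]
t=2: π = [0.3250, 0.2813, 0.3938]
t=3: π = [0.3375, 0.2609, 0.4016]
t=4: π = [0.3313, 0.2691, 0.3996]
t=5: π = [0.3344, 0.2655, 0.4001]
t=6: π = [0.3328, 0.2672, 0.4000]

π = [0.3328, 0.2672, 0.4000]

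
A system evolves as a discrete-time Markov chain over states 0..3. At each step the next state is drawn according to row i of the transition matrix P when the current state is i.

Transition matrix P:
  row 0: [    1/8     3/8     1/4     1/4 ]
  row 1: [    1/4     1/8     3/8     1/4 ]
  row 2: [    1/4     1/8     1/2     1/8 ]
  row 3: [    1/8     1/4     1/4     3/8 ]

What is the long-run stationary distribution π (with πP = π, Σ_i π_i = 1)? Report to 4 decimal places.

π = [0.1963, 0.2032, 0.3672, 0.2333]

Balance equations π_j = Σ_i π_i·P[i][j]:
  π_0 = 1/8·π_0 + 1/4·π_1 + 1/4·π_2 + 1/8·π_3
  π_1 = 3/8·π_0 + 1/8·π_1 + 1/8·π_2 + 1/4·π_3
  π_2 = 1/4·π_0 + 3/8·π_1 + 1/2·π_2 + 1/4·π_3
  normalize: π_0 + π_1 + π_2 + π_3 = 1
Solving the linear system gives exactly π = [85/433, 88/433, 159/433, 101/433].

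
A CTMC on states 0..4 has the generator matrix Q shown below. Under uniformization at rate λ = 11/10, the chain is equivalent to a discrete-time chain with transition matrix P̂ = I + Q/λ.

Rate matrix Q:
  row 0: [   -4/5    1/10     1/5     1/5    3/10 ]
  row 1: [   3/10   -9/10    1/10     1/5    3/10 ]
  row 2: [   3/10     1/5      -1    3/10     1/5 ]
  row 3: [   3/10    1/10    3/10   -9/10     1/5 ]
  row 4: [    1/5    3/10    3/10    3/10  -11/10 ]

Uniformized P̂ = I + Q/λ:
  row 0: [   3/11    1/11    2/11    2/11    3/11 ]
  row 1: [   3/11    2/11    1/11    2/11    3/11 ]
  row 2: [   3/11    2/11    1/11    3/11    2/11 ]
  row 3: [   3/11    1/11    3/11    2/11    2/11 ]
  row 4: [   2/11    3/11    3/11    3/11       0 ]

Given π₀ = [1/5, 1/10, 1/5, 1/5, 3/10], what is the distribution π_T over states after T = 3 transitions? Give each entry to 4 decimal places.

π = [0.2553, 0.1563, 0.1882, 0.2159, 0.1844]

t=0: π = [0.2000, 0.1000, 0.2000, 0.2000, 0.3000]
t=1: π = [0.2455, 0.1727, 0.2000, 0.2273, 0.1545]
t=2: π = [0.2587, 0.1529, 0.1826, 0.2140, 0.1917]
t=3: π = [0.2553, 0.1563, 0.1882, 0.2159, 0.1844]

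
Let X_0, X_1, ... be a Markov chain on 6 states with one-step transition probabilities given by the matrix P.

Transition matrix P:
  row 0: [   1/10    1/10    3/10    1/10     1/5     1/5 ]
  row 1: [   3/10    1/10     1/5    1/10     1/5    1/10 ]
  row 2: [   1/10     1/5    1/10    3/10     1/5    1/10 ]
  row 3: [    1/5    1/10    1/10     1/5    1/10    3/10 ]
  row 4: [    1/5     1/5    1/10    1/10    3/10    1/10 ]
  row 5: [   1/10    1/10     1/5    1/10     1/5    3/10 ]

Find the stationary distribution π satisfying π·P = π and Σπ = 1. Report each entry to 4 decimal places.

π = [0.1628, 0.1370, 0.1645, 0.1477, 0.2058, 0.1823]

Balance equations π_j = Σ_i π_i·P[i][j]:
  π_0 = 1/10·π_0 + 3/10·π_1 + 1/10·π_2 + 1/5·π_3 + 1/5·π_4 + 1/10·π_5
  π_1 = 1/10·π_0 + 1/10·π_1 + 1/5·π_2 + 1/10·π_3 + 1/5·π_4 + 1/10·π_5
  π_2 = 3/10·π_0 + 1/5·π_1 + 1/10·π_2 + 1/10·π_3 + 1/10·π_4 + 1/5·π_5
  π_3 = 1/10·π_0 + 1/10·π_1 + 3/10·π_2 + 1/5·π_3 + 1/10·π_4 + 1/10·π_5
  π_4 = 1/5·π_0 + 1/5·π_1 + 1/5·π_2 + 1/10·π_3 + 3/10·π_4 + 1/5·π_5
  normalize: π_0 + π_1 + π_2 + π_3 + π_4 + π_5 = 1
Solving the linear system gives exactly π = [7355/45191, 12385/90382, 7433/45191, 6673/45191, 9301/45191, 16473/90382].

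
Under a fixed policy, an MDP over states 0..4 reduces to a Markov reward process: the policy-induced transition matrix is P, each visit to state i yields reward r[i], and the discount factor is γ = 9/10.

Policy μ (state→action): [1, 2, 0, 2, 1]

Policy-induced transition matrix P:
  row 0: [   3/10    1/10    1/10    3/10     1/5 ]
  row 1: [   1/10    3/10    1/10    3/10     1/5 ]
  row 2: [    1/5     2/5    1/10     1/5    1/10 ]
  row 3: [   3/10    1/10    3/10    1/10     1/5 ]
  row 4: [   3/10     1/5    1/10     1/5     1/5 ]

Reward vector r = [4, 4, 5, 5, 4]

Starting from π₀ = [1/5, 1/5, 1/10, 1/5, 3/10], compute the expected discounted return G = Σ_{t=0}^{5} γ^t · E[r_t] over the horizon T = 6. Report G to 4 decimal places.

G = 20.3887

t=0: π = [0.2000, 0.2000, 0.1000, 0.2000, 0.3000], E[r] = 4.3000, γ^t·E[r] = 4.300000, running G = 4.300000
t=1: π = [0.2500, 0.2000, 0.1400, 0.2200, 0.1900], E[r] = 4.3600, γ^t·E[r] = 3.924000, running G = 8.224000
t=2: π = [0.2460, 0.2010, 0.1440, 0.2230, 0.1860], E[r] = 4.3670, γ^t·E[r] = 3.537270, running G = 11.761270
t=3: π = [0.2454, 0.2020, 0.1446, 0.2224, 0.1856], E[r] = 4.3670, γ^t·E[r] = 3.183543, running G = 14.944813
t=4: π = [0.2451, 0.2023, 0.1445, 0.2225, 0.1855], E[r] = 4.3670, γ^t·E[r] = 2.865176, running G = 17.809989
t=5: π = [0.2451, 0.2024, 0.1445, 0.2225, 0.1856], E[r] = 4.3670, γ^t·E[r] = 2.578669, running G = 20.388657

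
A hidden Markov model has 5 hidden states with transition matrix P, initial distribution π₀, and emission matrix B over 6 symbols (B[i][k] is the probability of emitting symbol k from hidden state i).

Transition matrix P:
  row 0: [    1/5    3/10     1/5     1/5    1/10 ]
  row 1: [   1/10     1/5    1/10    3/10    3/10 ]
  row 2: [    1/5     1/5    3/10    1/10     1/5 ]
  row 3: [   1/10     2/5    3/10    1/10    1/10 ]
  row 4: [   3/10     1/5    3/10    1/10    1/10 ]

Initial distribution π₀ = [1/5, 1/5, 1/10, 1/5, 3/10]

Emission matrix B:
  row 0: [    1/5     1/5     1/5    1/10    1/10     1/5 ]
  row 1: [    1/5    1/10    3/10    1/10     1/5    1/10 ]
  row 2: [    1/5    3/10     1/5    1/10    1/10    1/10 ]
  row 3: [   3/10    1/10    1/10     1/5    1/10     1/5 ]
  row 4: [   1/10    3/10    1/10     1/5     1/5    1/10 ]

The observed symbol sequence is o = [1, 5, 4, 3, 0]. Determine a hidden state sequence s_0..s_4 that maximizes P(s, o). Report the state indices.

path = [4, 0, 1, 3, 1]

t=0: δ = [4.000e-02, 2.000e-02, 3.000e-02, 2.000e-02, 9.000e-02]  (obs o_0=1)
t=1: δ = [5.400e-03, 1.800e-03, 2.700e-03, 1.800e-03, 9.000e-04]  ψ = [4, 4, 4, 4, 4]  (obs o_1=5)
t=2: δ = [1.080e-04, 3.240e-04, 1.080e-04, 1.080e-04, 1.080e-04]  ψ = [0, 0, 0, 0, 0]  (obs o_2=4)
t=3: δ = [3.240e-06, 6.480e-06, 3.240e-06, 1.944e-05, 1.944e-05]  ψ = [1, 1, 1, 1, 1]  (obs o_3=3)
t=4: δ = [1.166e-06, 1.555e-06, 1.166e-06, 5.832e-07, 1.944e-07]  ψ = [4, 3, 3, 1, 1]  (obs o_4=0)
backtrack: best end state = 1; path = [4, 0, 1, 3, 1]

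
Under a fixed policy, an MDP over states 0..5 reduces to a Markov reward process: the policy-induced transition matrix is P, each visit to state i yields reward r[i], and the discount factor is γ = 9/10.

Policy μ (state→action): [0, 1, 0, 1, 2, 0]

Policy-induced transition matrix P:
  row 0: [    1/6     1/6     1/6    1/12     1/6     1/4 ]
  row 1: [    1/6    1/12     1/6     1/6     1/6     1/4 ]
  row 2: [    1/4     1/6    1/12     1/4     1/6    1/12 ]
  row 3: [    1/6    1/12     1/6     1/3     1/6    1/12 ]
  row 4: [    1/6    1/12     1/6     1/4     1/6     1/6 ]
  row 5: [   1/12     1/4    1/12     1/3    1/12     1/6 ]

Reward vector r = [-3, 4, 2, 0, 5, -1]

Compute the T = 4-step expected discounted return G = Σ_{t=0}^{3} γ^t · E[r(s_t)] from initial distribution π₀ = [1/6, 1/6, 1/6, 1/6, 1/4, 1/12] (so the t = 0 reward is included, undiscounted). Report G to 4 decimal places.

t=0: π = [0.1667, 0.1667, 0.1667, 0.1667, 0.2500, 0.0833], E[r] = 1.6667, γ^t·E[r] = 1.666667, running G = 1.666667
t=1: π = [0.1736, 0.1250, 0.1458, 0.2292, 0.1597, 0.1667], E[r] = 0.9028, γ^t·E[r] = 0.812500, running G = 2.479167
t=2: π = [0.1649, 0.1377, 0.1406, 0.2436, 0.1528, 0.1603], E[r] = 0.9410, γ^t·E[r] = 0.762188, running G = 3.241354
t=3: π = [0.1650, 0.1355, 0.1416, 0.2447, 0.1533, 0.1599], E[r] = 0.9368, γ^t·E[r] = 0.682945, running G = 3.924299

G = 3.9243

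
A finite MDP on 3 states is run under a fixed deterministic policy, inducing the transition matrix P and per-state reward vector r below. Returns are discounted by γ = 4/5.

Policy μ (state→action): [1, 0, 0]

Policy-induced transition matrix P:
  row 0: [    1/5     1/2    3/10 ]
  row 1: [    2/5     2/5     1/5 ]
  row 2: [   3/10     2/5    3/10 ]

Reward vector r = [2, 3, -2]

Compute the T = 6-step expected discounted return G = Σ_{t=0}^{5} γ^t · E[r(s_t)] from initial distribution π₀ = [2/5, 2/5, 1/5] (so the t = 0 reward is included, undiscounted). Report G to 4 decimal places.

G = 5.3733

t=0: π = [0.4000, 0.4000, 0.2000], E[r] = 1.6000, γ^t·E[r] = 1.600000, running G = 1.600000
t=1: π = [0.3000, 0.4400, 0.2600], E[r] = 1.4000, γ^t·E[r] = 1.120000, running G = 2.720000
t=2: π = [0.3140, 0.4300, 0.2560], E[r] = 1.4060, γ^t·E[r] = 0.899840, running G = 3.619840
t=3: π = [0.3116, 0.4314, 0.2570], E[r] = 1.4034, γ^t·E[r] = 0.718541, running G = 4.338381
t=4: π = [0.3120, 0.4312, 0.2569], E[r] = 1.4037, γ^t·E[r] = 0.574964, running G = 4.913345
t=5: π = [0.3119, 0.4312, 0.2569], E[r] = 1.4037, γ^t·E[r] = 0.459952, running G = 5.373296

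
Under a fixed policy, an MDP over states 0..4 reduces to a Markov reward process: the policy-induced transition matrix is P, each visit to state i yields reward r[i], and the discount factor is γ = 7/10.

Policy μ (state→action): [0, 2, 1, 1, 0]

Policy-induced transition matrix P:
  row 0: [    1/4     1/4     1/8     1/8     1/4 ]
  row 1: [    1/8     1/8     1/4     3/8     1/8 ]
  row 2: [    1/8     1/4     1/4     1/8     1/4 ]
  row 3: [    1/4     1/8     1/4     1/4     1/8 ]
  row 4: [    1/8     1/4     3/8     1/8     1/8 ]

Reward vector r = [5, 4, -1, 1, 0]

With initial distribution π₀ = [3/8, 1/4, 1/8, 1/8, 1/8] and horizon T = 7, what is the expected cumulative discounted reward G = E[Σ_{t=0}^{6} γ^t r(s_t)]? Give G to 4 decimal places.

t=0: π = [0.3750, 0.2500, 0.1250, 0.1250, 0.1250], E[r] = 2.8750, γ^t·E[r] = 2.875000, running G = 2.875000
t=1: π = [0.1875, 0.2031, 0.2188, 0.2031, 0.1875], E[r] = 1.7344, γ^t·E[r] = 1.214063, running G = 4.089063
t=2: π = [0.1738, 0.1992, 0.2500, 0.2012, 0.1758], E[r] = 1.6172, γ^t·E[r] = 0.792422, running G = 4.881484
t=3: π = [0.1719, 0.2000, 0.2502, 0.2000, 0.1780], E[r] = 1.6089, γ^t·E[r] = 0.551848, running G = 5.433333
t=4: π = [0.1715, 0.2000, 0.2508, 0.2000, 0.1778], E[r] = 1.6067, γ^t·E[r] = 0.385759, running G = 5.819091
t=5: π = [0.1714, 0.2000, 0.2508, 0.2000, 0.1778], E[r] = 1.6064, γ^t·E[r] = 0.269984, running G = 6.089076
t=6: π = [0.1714, 0.2000, 0.2508, 0.2000, 0.1778], E[r] = 1.6064, γ^t·E[r] = 0.188986, running G = 6.278061

G = 6.2781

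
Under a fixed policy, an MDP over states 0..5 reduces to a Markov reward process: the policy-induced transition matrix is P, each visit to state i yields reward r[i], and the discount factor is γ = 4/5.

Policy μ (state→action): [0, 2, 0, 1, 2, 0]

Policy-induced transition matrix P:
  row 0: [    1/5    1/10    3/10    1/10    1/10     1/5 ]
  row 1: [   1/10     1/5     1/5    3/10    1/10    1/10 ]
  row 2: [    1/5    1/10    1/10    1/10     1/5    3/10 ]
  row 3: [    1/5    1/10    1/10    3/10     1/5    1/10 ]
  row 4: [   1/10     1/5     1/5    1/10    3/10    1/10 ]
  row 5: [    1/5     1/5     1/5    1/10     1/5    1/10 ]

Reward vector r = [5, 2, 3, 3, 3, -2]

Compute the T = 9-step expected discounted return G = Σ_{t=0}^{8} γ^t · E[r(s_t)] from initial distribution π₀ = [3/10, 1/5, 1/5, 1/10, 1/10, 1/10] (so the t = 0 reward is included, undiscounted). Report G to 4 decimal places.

G = 10.8892

t=0: π = [0.3000, 0.2000, 0.2000, 0.1000, 0.1000, 0.1000], E[r] = 2.9000, γ^t·E[r] = 2.900000, running G = 2.900000
t=1: π = [0.1700, 0.1400, 0.2000, 0.1600, 0.1600, 0.1700], E[r] = 2.3500, γ^t·E[r] = 1.880000, running G = 4.780000
t=2: π = [0.1700, 0.1470, 0.1810, 0.1600, 0.1850, 0.1570], E[r] = 2.4080, γ^t·E[r] = 1.541120, running G = 6.321120
t=3: π = [0.1668, 0.1489, 0.1829, 0.1614, 0.1868, 0.1532], E[r] = 2.4187, γ^t·E[r] = 1.238374, running G = 7.559494
t=4: π = [0.1664, 0.1489, 0.1823, 0.1621, 0.1871, 0.1533], E[r] = 2.4177, γ^t·E[r] = 0.990278, running G = 8.549772
t=5: π = [0.1664, 0.1489, 0.1822, 0.1622, 0.1872, 0.1531], E[r] = 2.4184, γ^t·E[r] = 0.792464, running G = 9.342236
t=6: π = [0.1664, 0.1489, 0.1822, 0.1622, 0.1872, 0.1531], E[r] = 2.4184, γ^t·E[r] = 0.633981, running G = 9.976218
t=7: π = [0.1664, 0.1489, 0.1822, 0.1622, 0.1872, 0.1531], E[r] = 2.4185, γ^t·E[r] = 0.507189, running G = 10.483407
t=8: π = [0.1664, 0.1489, 0.1822, 0.1622, 0.1872, 0.1531], E[r] = 2.4185, γ^t·E[r] = 0.405752, running G = 10.889158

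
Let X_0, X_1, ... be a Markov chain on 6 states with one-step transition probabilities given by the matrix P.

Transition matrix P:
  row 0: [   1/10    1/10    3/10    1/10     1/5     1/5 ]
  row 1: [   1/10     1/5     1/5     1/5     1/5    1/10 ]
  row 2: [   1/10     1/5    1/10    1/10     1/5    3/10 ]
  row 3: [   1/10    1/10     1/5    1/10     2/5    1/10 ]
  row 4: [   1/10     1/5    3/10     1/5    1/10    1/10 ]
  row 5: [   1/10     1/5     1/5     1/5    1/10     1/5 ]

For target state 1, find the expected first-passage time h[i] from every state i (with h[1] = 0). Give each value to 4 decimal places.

h = [6.2426, 0.0000, 5.6794, 6.2464, 5.7223, 5.7271]

First-step conditioning: h[1] = 0; for i ≠ 1, h[i] = 1 + Σ_k P[i][k]·h[k].
  h[0] = 1 + 1/10·h[0] + 3/10·h[2] + 1/10·h[3] + 1/5·h[4] + 1/5·h[5]
  h[2] = 1 + 1/10·h[0] + 1/10·h[2] + 1/10·h[3] + 1/5·h[4] + 3/10·h[5]
  h[3] = 1 + 1/10·h[0] + 1/5·h[2] + 1/10·h[3] + 2/5·h[4] + 1/10·h[5]
  h[4] = 1 + 1/10·h[0] + 3/10·h[2] + 1/5·h[3] + 1/10·h[4] + 1/10·h[5]
  h[5] = 1 + 1/10·h[0] + 1/5·h[2] + 1/5·h[3] + 1/10·h[4] + 1/5·h[5]
Solving the 5×5 linear system over states ≠ 1 gives exactly h = [32755/5247, 0, 29800/5247, 10925/1749, 30025/5247, 30050/5247] (h[1] = 0 is the target).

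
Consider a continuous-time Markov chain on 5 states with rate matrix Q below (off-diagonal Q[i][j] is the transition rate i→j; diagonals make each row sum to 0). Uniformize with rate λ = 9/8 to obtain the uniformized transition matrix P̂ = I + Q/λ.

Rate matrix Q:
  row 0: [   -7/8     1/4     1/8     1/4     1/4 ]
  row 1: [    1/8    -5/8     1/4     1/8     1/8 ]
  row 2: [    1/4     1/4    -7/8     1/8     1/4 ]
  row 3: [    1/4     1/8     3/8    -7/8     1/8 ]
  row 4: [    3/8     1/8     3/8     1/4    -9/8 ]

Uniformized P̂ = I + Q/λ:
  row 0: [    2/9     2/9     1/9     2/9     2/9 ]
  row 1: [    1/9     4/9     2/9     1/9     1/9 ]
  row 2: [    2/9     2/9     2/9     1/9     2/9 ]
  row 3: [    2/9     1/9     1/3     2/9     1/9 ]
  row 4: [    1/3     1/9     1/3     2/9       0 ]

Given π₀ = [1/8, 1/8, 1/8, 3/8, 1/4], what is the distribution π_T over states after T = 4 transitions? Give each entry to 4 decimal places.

t=0: π = [0.1250, 0.1250, 0.1250, 0.3750, 0.2500]
t=1: π = [0.2361, 0.1806, 0.2778, 0.1944, 0.1111]
t=2: π = [0.2145, 0.2284, 0.2299, 0.1713, 0.1559]
t=3: π = [0.2142, 0.2366, 0.2347, 0.1713, 0.1432]
t=4: π = [0.2118, 0.2399, 0.2334, 0.1698, 0.1451]

π = [0.2118, 0.2399, 0.2334, 0.1698, 0.1451]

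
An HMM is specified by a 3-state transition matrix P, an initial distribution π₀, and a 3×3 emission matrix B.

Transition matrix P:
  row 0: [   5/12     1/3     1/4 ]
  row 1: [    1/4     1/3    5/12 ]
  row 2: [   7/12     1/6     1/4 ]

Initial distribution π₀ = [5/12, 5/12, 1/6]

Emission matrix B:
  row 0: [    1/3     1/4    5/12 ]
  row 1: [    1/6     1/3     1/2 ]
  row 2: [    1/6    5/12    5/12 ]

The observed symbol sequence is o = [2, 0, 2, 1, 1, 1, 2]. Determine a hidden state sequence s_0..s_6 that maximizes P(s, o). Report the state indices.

t=0: δ = [1.736e-01, 2.083e-01, 6.944e-02]  (obs o_0=2)
t=1: δ = [2.411e-02, 1.157e-02, 1.447e-02]  ψ = [0, 1, 1]  (obs o_1=0)
t=2: δ = [4.186e-03, 4.019e-03, 2.512e-03]  ψ = [0, 0, 0]  (obs o_2=2)
t=3: δ = [4.361e-04, 4.651e-04, 6.977e-04]  ψ = [0, 0, 1]  (obs o_3=1)
t=4: δ = [1.017e-04, 5.168e-05, 8.075e-05]  ψ = [2, 1, 1]  (obs o_4=1)
t=5: δ = [1.178e-05, 1.131e-05, 1.060e-05]  ψ = [2, 0, 0]  (obs o_5=1)
t=6: δ = [2.576e-06, 1.963e-06, 1.963e-06]  ψ = [2, 0, 1]  (obs o_6=2)
backtrack: best end state = 0; path = [0, 0, 1, 2, 0, 2, 0]

path = [0, 0, 1, 2, 0, 2, 0]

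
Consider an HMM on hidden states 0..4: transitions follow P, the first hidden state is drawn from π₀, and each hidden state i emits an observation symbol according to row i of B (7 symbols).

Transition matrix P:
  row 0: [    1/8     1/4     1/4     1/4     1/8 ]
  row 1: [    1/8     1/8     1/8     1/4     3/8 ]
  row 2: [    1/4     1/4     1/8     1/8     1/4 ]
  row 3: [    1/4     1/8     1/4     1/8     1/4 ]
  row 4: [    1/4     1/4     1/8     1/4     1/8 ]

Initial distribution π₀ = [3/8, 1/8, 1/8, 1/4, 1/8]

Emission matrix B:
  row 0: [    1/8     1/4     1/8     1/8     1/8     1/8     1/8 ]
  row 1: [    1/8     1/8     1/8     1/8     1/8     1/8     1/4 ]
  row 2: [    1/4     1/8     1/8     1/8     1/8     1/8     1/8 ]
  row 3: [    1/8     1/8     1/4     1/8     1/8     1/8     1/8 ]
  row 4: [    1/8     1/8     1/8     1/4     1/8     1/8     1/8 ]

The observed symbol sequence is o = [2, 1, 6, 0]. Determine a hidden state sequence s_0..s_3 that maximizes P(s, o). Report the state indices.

path = [3, 0, 1, 4]

t=0: δ = [4.688e-02, 1.562e-02, 1.562e-02, 6.250e-02, 1.562e-02]  (obs o_0=2)
t=1: δ = [3.906e-03, 1.465e-03, 1.953e-03, 1.465e-03, 1.953e-03]  ψ = [3, 0, 3, 0, 3]  (obs o_1=1)
t=2: δ = [6.104e-05, 2.441e-04, 1.221e-04, 1.221e-04, 6.866e-05]  ψ = [0, 0, 0, 0, 1]  (obs o_2=6)
t=3: δ = [3.815e-06, 3.815e-06, 7.629e-06, 7.629e-06, 1.144e-05]  ψ = [1, 1, 1, 1, 1]  (obs o_3=0)
backtrack: best end state = 4; path = [3, 0, 1, 4]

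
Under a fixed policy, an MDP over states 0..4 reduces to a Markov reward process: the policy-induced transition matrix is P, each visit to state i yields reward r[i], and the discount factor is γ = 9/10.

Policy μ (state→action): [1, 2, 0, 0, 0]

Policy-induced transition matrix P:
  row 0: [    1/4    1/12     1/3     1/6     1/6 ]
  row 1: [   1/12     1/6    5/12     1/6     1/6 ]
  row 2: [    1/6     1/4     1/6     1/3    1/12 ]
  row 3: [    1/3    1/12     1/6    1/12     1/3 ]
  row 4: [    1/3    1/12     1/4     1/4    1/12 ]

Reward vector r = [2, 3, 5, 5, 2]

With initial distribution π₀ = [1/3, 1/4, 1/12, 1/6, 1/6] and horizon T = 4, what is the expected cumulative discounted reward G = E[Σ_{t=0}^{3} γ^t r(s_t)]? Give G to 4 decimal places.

G = 11.6242

t=0: π = [0.3333, 0.2500, 0.0833, 0.1667, 0.1667], E[r] = 3.0000, γ^t·E[r] = 3.000000, running G = 3.000000
t=1: π = [0.2292, 0.1181, 0.2986, 0.1806, 0.1736], E[r] = 3.5556, γ^t·E[r] = 3.200000, running G = 6.200000
t=2: π = [0.2350, 0.1429, 0.2488, 0.2159, 0.1574], E[r] = 3.5370, γ^t·E[r] = 2.865000, running G = 9.065000
t=3: π = [0.2365, 0.1367, 0.2547, 0.2033, 0.1688], E[r] = 3.5106, γ^t·E[r] = 2.559199, running G = 11.624199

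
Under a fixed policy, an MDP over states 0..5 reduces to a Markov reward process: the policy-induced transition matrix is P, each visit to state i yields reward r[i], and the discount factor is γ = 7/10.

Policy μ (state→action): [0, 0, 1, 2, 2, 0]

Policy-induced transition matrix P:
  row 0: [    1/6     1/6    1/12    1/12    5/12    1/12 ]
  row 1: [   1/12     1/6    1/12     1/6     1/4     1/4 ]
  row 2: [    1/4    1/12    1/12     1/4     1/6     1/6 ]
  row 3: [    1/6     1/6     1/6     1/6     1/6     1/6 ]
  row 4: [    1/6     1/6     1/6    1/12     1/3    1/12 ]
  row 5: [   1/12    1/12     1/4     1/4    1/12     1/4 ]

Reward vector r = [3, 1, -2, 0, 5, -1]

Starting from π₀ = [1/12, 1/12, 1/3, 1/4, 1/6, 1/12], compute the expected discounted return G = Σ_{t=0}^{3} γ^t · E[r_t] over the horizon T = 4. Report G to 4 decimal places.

G = 2.4974

t=0: π = [0.0833, 0.0833, 0.3333, 0.2500, 0.1667, 0.0833], E[r] = 0.4167, γ^t·E[r] = 0.416667, running G = 0.416667
t=1: π = [0.1806, 0.1319, 0.1319, 0.1806, 0.2153, 0.1597], E[r] = 1.3264, γ^t·E[r] = 0.928472, running G = 1.345139
t=2: π = [0.1534, 0.1424, 0.1429, 0.1580, 0.2454, 0.1580], E[r] = 1.3854, γ^t·E[r] = 0.678854, running G = 2.023993
t=3: π = [0.1535, 0.1416, 0.1433, 0.1585, 0.2446, 0.1585], E[r] = 1.3802, γ^t·E[r] = 0.473411, running G = 2.497405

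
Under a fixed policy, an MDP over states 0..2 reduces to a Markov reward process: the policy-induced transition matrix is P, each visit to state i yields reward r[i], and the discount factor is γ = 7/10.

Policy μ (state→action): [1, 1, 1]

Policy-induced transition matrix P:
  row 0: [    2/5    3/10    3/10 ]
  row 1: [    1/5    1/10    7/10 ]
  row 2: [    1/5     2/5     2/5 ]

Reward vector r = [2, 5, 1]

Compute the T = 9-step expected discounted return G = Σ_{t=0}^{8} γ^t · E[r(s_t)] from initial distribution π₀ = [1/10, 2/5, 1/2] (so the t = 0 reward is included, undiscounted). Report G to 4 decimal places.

t=0: π = [0.1000, 0.4000, 0.5000], E[r] = 2.7000, γ^t·E[r] = 2.700000, running G = 2.700000
t=1: π = [0.2200, 0.2700, 0.5100], E[r] = 2.3000, γ^t·E[r] = 1.610000, running G = 4.310000
t=2: π = [0.2440, 0.2970, 0.4590], E[r] = 2.4320, γ^t·E[r] = 1.191680, running G = 5.501680
t=3: π = [0.2488, 0.2865, 0.4647], E[r] = 2.3948, γ^t·E[r] = 0.821416, running G = 6.323096
t=4: π = [0.2498, 0.2892, 0.4611], E[r] = 2.4064, γ^t·E[r] = 0.577786, running G = 6.900883
t=5: π = [0.2500, 0.2883, 0.4618], E[r] = 2.4030, γ^t·E[r] = 0.403880, running G = 7.304762
t=6: π = [0.2500, 0.2885, 0.4615], E[r] = 2.4041, γ^t·E[r] = 0.282838, running G = 7.587600
t=7: π = [0.2500, 0.2884, 0.4616], E[r] = 2.4038, γ^t·E[r] = 0.197961, running G = 7.785561
t=8: π = [0.2500, 0.2885, 0.4615], E[r] = 2.4039, γ^t·E[r] = 0.138578, running G = 7.924139

G = 7.9241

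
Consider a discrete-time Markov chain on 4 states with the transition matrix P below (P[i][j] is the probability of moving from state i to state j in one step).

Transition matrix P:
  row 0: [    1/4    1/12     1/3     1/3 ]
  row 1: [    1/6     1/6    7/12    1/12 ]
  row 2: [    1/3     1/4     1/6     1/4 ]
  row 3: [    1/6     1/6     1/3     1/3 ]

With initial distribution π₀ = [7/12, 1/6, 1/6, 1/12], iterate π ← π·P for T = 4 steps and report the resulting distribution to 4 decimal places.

t=0: π = [0.5833, 0.1667, 0.1667, 0.0833]
t=1: π = [0.2431, 0.1319, 0.3472, 0.2778]
t=2: π = [0.2448, 0.1753, 0.3084, 0.2714]
t=3: π = [0.2385, 0.1720, 0.3258, 0.2638]
t=4: π = [0.2408, 0.1739, 0.3220, 0.2632]

π = [0.2408, 0.1739, 0.3220, 0.2632]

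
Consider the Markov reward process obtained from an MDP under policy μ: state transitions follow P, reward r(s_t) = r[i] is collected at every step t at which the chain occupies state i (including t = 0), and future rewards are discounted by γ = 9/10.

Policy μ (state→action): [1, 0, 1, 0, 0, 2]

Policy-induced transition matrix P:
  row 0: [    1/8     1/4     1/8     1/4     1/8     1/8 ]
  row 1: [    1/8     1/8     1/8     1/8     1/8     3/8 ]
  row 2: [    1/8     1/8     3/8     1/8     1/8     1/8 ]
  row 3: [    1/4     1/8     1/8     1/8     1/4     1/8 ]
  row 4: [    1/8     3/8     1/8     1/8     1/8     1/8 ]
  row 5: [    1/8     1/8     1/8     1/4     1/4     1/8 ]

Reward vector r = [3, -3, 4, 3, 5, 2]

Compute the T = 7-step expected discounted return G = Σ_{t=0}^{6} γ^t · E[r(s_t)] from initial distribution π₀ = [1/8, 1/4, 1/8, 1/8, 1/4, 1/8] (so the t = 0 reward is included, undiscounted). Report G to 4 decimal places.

G = 11.2307

t=0: π = [0.1250, 0.2500, 0.1250, 0.1250, 0.2500, 0.1250], E[r] = 2.0000, γ^t·E[r] = 2.000000, running G = 2.000000
t=1: π = [0.1406, 0.2031, 0.1563, 0.1563, 0.1563, 0.1875], E[r] = 2.0625, γ^t·E[r] = 1.856250, running G = 3.856250
t=2: π = [0.1445, 0.1816, 0.1641, 0.1660, 0.1680, 0.1758], E[r] = 2.2344, γ^t·E[r] = 1.809844, running G = 5.666094
t=3: π = [0.1458, 0.1851, 0.1660, 0.1650, 0.1677, 0.1704], E[r] = 2.2207, γ^t·E[r] = 1.618893, running G = 7.284986
t=4: π = [0.1456, 0.1852, 0.1665, 0.1645, 0.1669, 0.1713], E[r] = 2.2182, γ^t·E[r] = 1.455361, running G = 8.740348
t=5: π = [0.1456, 0.1849, 0.1666, 0.1646, 0.1670, 0.1713], E[r] = 2.2197, γ^t·E[r] = 1.310690, running G = 10.051038
t=6: π = [0.1456, 0.1849, 0.1667, 0.1646, 0.1670, 0.1712], E[r] = 2.2198, γ^t·E[r] = 1.179673, running G = 11.230712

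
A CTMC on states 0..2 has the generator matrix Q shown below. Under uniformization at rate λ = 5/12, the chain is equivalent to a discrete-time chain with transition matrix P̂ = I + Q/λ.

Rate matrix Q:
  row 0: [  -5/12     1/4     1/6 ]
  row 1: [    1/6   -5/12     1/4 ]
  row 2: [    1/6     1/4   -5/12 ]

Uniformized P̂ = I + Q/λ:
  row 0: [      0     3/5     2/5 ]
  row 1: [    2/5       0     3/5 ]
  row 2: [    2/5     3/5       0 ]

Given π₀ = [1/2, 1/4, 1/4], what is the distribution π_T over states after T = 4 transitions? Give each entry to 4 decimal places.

t=0: π = [0.5000, 0.2500, 0.2500]
t=1: π = [0.2000, 0.4500, 0.3500]
t=2: π = [0.3200, 0.3300, 0.3500]
t=3: π = [0.2720, 0.4020, 0.3260]
t=4: π = [0.2912, 0.3588, 0.3500]

π = [0.2912, 0.3588, 0.3500]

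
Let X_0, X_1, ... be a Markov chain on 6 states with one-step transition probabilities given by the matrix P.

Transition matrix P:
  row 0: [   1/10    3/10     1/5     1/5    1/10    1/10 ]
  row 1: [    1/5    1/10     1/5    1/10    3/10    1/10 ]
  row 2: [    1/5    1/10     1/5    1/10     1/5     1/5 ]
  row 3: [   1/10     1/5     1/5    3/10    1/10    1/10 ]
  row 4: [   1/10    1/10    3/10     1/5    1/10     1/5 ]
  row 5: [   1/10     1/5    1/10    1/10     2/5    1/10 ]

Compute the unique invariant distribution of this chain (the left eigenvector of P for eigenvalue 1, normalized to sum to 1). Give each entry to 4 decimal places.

π = [0.1363, 0.1579, 0.2054, 0.1663, 0.1941, 0.1400]

Balance equations π_j = Σ_i π_i·P[i][j]:
  π_0 = 1/10·π_0 + 1/5·π_1 + 1/5·π_2 + 1/10·π_3 + 1/10·π_4 + 1/10·π_5
  π_1 = 3/10·π_0 + 1/10·π_1 + 1/10·π_2 + 1/5·π_3 + 1/10·π_4 + 1/5·π_5
  π_2 = 1/5·π_0 + 1/5·π_1 + 1/5·π_2 + 1/5·π_3 + 3/10·π_4 + 1/10·π_5
  π_3 = 1/5·π_0 + 1/10·π_1 + 1/10·π_2 + 3/10·π_3 + 1/5·π_4 + 1/10·π_5
  π_4 = 1/10·π_0 + 3/10·π_1 + 1/5·π_2 + 1/10·π_3 + 1/10·π_4 + 2/5·π_5
  normalize: π_0 + π_1 + π_2 + π_3 + π_4 + π_5 = 1
Solving the linear system gives exactly π = [2447/17949, 2834/17949, 1229/5983, 995/5983, 3484/17949, 2512/17949].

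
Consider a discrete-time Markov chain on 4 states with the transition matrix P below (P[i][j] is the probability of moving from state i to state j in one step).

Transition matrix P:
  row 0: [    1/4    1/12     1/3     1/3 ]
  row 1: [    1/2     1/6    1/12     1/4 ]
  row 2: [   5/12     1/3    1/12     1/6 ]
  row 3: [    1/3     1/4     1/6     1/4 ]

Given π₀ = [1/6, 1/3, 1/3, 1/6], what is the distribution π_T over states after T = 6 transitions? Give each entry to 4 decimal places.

π = [0.3520, 0.1915, 0.1933, 0.2632]

t=0: π = [0.1667, 0.3333, 0.3333, 0.1667]
t=1: π = [0.4028, 0.2222, 0.1389, 0.2361]
t=2: π = [0.3484, 0.1759, 0.2037, 0.2720]
t=3: π = [0.3506, 0.1943, 0.1931, 0.2621]
t=4: π = [0.3526, 0.1915, 0.1928, 0.2631]
t=5: π = [0.3519, 0.1913, 0.1934, 0.2633]
t=6: π = [0.3520, 0.1915, 0.1933, 0.2632]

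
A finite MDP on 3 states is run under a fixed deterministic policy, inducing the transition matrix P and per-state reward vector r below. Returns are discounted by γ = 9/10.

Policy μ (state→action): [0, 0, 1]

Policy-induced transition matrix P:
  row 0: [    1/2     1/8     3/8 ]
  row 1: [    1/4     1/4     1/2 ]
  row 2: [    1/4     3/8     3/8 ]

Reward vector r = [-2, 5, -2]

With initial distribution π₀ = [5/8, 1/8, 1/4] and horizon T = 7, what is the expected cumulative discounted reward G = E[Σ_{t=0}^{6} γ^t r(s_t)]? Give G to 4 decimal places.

t=0: π = [0.6250, 0.1250, 0.2500], E[r] = -1.1250, γ^t·E[r] = -1.125000, running G = -1.125000
t=1: π = [0.4063, 0.2031, 0.3906], E[r] = -0.5781, γ^t·E[r] = -0.520313, running G = -1.645313
t=2: π = [0.3516, 0.2480, 0.4004], E[r] = -0.2637, γ^t·E[r] = -0.213574, running G = -1.858887
t=3: π = [0.3379, 0.2561, 0.4060], E[r] = -0.2073, γ^t·E[r] = -0.151104, running G = -2.009990
t=4: π = [0.3345, 0.2585, 0.4070], E[r] = -0.1904, γ^t·E[r] = -0.124921, running G = -2.134911
t=5: π = [0.3336, 0.2591, 0.4073], E[r] = -0.1865, γ^t·E[r] = -0.110142, running G = -2.245054
t=6: π = [0.3334, 0.2592, 0.4074], E[r] = -0.1855, γ^t·E[r] = -0.098591, running G = -2.343645

G = -2.3436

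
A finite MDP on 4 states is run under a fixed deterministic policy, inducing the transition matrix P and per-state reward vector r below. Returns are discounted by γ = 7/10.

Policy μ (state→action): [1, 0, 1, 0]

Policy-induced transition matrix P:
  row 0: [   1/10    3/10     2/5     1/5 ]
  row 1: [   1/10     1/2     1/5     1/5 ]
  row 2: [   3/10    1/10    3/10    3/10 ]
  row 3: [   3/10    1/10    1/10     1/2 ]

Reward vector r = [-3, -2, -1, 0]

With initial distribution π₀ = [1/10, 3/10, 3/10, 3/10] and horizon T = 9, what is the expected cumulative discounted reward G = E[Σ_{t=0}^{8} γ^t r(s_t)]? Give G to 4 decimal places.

G = -4.1586

t=0: π = [0.1000, 0.3000, 0.3000, 0.3000], E[r] = -1.2000, γ^t·E[r] = -1.200000, running G = -1.200000
t=1: π = [0.2200, 0.2400, 0.2200, 0.3200], E[r] = -1.3600, γ^t·E[r] = -0.952000, running G = -2.152000
t=2: π = [0.2080, 0.2400, 0.2340, 0.3180], E[r] = -1.3380, γ^t·E[r] = -0.655620, running G = -2.807620
t=3: π = [0.2104, 0.2376, 0.2332, 0.3188], E[r] = -1.3396, γ^t·E[r] = -0.459483, running G = -3.267103
t=4: π = [0.2104, 0.2371, 0.2335, 0.3190], E[r] = -1.3390, γ^t·E[r] = -0.321484, running G = -3.588587
t=5: π = [0.2105, 0.2369, 0.2335, 0.3190], E[r] = -1.3389, γ^t·E[r] = -0.225026, running G = -3.813613
t=6: π = [0.2105, 0.2369, 0.2335, 0.3191], E[r] = -1.3388, γ^t·E[r] = -0.157513, running G = -3.971125
t=7: π = [0.2105, 0.2369, 0.2336, 0.3191], E[r] = -1.3388, γ^t·E[r] = -0.110258, running G = -4.081383
t=8: π = [0.2105, 0.2368, 0.2336, 0.3191], E[r] = -1.3388, γ^t·E[r] = -0.077180, running G = -4.158563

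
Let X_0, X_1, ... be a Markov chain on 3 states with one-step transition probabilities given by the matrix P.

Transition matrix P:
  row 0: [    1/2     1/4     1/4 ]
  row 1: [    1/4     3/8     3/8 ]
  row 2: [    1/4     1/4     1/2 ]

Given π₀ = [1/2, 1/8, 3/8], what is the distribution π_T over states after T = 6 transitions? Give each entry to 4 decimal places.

t=0: π = [0.5000, 0.1250, 0.3750]
t=1: π = [0.3750, 0.2656, 0.3594]
t=2: π = [0.3438, 0.2832, 0.3730]
t=3: π = [0.3359, 0.2854, 0.3787]
t=4: π = [0.3340, 0.2857, 0.3803]
t=5: π = [0.3335, 0.2857, 0.3808]
t=6: π = [0.3334, 0.2857, 0.3809]

π = [0.3334, 0.2857, 0.3809]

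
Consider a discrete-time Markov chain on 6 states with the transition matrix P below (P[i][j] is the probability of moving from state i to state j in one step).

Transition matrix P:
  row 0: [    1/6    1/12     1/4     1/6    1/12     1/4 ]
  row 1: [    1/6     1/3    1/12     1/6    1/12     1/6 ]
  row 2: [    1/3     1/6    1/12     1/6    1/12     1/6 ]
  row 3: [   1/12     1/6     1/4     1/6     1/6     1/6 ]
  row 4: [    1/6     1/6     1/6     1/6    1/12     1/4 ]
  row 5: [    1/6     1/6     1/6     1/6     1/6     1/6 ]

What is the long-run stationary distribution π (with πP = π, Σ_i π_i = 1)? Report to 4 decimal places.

π = [0.1805, 0.1819, 0.1666, 0.1667, 0.1132, 0.1911]

Balance equations π_j = Σ_i π_i·P[i][j]:
  π_0 = 1/6·π_0 + 1/6·π_1 + 1/3·π_2 + 1/12·π_3 + 1/6·π_4 + 1/6·π_5
  π_1 = 1/12·π_0 + 1/3·π_1 + 1/6·π_2 + 1/6·π_3 + 1/6·π_4 + 1/6·π_5
  π_2 = 1/4·π_0 + 1/12·π_1 + 1/12·π_2 + 1/4·π_3 + 1/6·π_4 + 1/6·π_5
  π_3 = 1/6·π_0 + 1/6·π_1 + 1/6·π_2 + 1/6·π_3 + 1/6·π_4 + 1/6·π_5
  π_4 = 1/12·π_0 + 1/12·π_1 + 1/12·π_2 + 1/6·π_3 + 1/12·π_4 + 1/6·π_5
  normalize: π_0 + π_1 + π_2 + π_3 + π_4 + π_5 = 1
Solving the linear system gives exactly π = [833/4614, 1679/9228, 1537/9228, 1/6, 6787/59982, 11465/59982].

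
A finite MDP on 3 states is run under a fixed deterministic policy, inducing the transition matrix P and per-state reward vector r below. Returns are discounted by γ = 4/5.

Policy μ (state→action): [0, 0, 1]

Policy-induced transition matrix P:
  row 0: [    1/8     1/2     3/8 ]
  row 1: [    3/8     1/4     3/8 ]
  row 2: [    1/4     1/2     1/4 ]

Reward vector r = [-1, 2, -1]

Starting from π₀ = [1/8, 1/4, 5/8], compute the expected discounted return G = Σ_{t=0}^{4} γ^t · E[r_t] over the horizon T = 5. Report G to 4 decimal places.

G = 0.2972

t=0: π = [0.1250, 0.2500, 0.6250], E[r] = -0.2500, γ^t·E[r] = -0.250000, running G = -0.250000
t=1: π = [0.2656, 0.4375, 0.2969], E[r] = 0.3125, γ^t·E[r] = 0.250000, running G = 0.000000
t=2: π = [0.2715, 0.3906, 0.3379], E[r] = 0.1719, γ^t·E[r] = 0.110000, running G = 0.110000
t=3: π = [0.2649, 0.4023, 0.3328], E[r] = 0.2070, γ^t·E[r] = 0.106000, running G = 0.216000
t=4: π = [0.2672, 0.3994, 0.3334], E[r] = 0.1982, γ^t·E[r] = 0.081200, running G = 0.297200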